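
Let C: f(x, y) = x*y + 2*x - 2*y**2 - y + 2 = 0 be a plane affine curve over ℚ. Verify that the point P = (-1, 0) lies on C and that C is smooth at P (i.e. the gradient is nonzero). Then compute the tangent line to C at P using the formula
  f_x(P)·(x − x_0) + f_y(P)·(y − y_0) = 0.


Tangent line at P: 2*x - 2*y + 2 = 0.

Step 1: f(-1, 0) = 0, so P lies on C.
Step 2: partial derivatives
  f_x(x, y) = y + 2, f_y(x, y) = x - 4*y - 1.
  f_x(P) = 2, f_y(P) = -2 (gradient nonzero, so P is smooth).
Step 3: tangent line at P: 2·(x − -1) + -2·(y − 0) = 0.
Expanding: 2*x - 2*y + 2 = 0.


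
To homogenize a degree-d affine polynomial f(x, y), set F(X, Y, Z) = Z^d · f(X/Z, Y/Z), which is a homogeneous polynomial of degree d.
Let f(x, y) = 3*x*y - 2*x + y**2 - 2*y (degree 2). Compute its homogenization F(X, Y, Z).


F(X, Y, Z) = 3*X*Y - 2*X*Z + Y**2 - 2*Y*Z

deg(f) = 2.
Substitute x = X/Z, y = Y/Z into f, then multiply by Z^2.
  monomial 3·x^1·y^1 ↦ 3·X^1·Y^1·Z^0.
  monomial -2·x^1·y^0 ↦ -2·X^1·Y^0·Z^1.
  monomial 1·x^0·y^2 ↦ 1·X^0·Y^2·Z^0.
  monomial -2·x^0·y^1 ↦ -2·X^0·Y^1·Z^1.
Collecting: F(X, Y, Z) = 3*X*Y - 2*X*Z + Y**2 - 2*Y*Z.


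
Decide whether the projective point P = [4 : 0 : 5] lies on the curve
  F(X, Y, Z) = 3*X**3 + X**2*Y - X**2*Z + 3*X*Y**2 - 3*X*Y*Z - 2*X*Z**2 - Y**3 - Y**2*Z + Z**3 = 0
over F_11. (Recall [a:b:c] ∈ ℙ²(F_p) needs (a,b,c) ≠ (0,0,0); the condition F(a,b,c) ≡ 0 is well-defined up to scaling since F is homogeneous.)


F(4,0,5) ≡ 4 (mod 11); P is NOT on the curve.

Evaluate F(4, 0, 5) term-by-term (mod 11).
  3*X**3 ↦ 3·64·1·1 = 192
  X**2*Y ↦ 1·16·0·1 = 0
  -X**2*Z ↦ -1·16·1·5 = -80
  3*X*Y**2 ↦ 3·4·0·1 = 0
  -3*X*Y*Z ↦ -3·4·0·5 = 0
  -2*X*Z**2 ↦ -2·4·1·25 = -200
  -Y**3 ↦ -1·1·0·1 = 0
  -Y**2*Z ↦ -1·1·0·5 = 0
  Z**3 ↦ 1·1·1·125 = 125
Sum: F(4, 0, 5) = (192) + (0) + (-80) + (0) + (0) + (-200) + (0) + (0) + (125) = 37.
Reducing mod 11: 37 ≡ 4 (mod 11).
Since F(a, b, c) ≡ 4 ≠ 0 (mod 11), P does NOT lie on the curve.


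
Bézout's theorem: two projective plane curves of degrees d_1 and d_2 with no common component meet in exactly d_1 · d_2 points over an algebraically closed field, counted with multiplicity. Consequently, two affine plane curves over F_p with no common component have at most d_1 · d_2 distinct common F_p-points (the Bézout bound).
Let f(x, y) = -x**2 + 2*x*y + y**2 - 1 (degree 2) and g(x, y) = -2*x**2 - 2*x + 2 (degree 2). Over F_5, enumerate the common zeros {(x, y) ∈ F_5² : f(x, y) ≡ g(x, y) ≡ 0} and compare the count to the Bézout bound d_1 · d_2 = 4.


Common zeros: {(2, 0), (2, 1)}; count = 2; Bézout bound = 4.

deg(f) = 2, deg(g) = 2, so Bézout bound = 4.
Scan x ∈ F_5. For each x, list the y ∈ F_5 with f(x, y) ≡ 0 and those with g(x, y) ≡ 0 (mod 5); the common zeros in that column are the intersection.
  x = 0: f ≡ 0 at y ∈ {1, 4}; g ≡ 0 at y ∈ ∅; common: ∅.
  x = 1: f ≡ 0 at y ∈ ∅; g ≡ 0 at y ∈ ∅; common: ∅.
  x = 2: f ≡ 0 at y ∈ {0, 1}; g ≡ 0 at y ∈ {0, 1, 2, 3, 4}; common: {0, 1}.
  x = 3: f ≡ 0 at y ∈ {0, 4}; g ≡ 0 at y ∈ ∅; common: ∅.
  x = 4: f ≡ 0 at y ∈ ∅; g ≡ 0 at y ∈ ∅; common: ∅.
Collecting: common zeros = {(2, 0), (2, 1)}, so the count is 2.
Comparison with the Bézout bound: 2 ≤ 4 = deg(f)·deg(g), as expected for curves with no common component (the affine F_5-count falls short of the bound because intersections may lie at infinity, over extension fields, or carry multiplicity).


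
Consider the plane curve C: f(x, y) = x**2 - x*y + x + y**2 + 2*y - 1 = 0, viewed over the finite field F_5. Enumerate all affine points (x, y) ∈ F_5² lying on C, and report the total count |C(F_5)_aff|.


Affine F_5-points: {(2, 0)}; count = 1.

For each of the 25 pairs (x, y) ∈ F_5², evaluate f(x, y) mod 5. Record the zeros.
  x = 0: [0↦4, 1↦2, 2↦2, 3↦4, 4↦3]  zeros at y ∈ ∅
  x = 1: [0↦1, 1↦3, 2↦2, 3↦3, 4↦1]  zeros at y ∈ ∅
  x = 2: [0↦0, 1↦1, 2↦4, 3↦4, 4↦1]  zeros at y ∈ {0}
  x = 3: [0↦1, 1↦1, 2↦3, 3↦2, 4↦3]  zeros at y ∈ ∅
  x = 4: [0↦4, 1↦3, 2↦4, 3↦2, 4↦2]  zeros at y ∈ ∅
Collecting zeros: affine points = {(2, 0)}.
Total count |C(F_5)_aff| = 1.


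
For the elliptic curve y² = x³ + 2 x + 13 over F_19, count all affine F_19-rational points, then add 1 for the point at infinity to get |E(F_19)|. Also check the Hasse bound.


Affine points = {(1, 4), (1, 15), (2, 5), (2, 14), (4, 3), (4, 16), (7, 3), (7, 16), (8, 3), (8, 16), (9, 0), (10, 8), (10, 11), (11, 6), (11, 13), (12, 6), (12, 13), (14, 7), (14, 12), (15, 6), (15, 13), (17, 1), (17, 18)}; affine count = 23; |E(F_19)| = 24.

Discriminant check: Δ ∝ 4a³ + 27b² = 4·2³ + 27·13² = 4·8 + 27·169 ≡ 16 (mod 19). Nonzero ⇒ E is nonsingular.
For each x ∈ F_19, compute rhs = x³ + 2·x + 13 mod 19, then count y ∈ F_19 with y² ≡ rhs.
  x = 0: rhs = 13, matching y values: none (0 points).
  x = 1: rhs = 16, matching y values: 4, 15 (2 points).
  x = 2: rhs = 6, matching y values: 5, 14 (2 points).
  x = 3: rhs = 8, matching y values: none (0 points).
  x = 4: rhs = 9, matching y values: 3, 16 (2 points).
  x = 5: rhs = 15, matching y values: none (0 points).
  x = 6: rhs = 13, matching y values: none (0 points).
  x = 7: rhs = 9, matching y values: 3, 16 (2 points).
  x = 8: rhs = 9, matching y values: 3, 16 (2 points).
  x = 9: rhs = 0, matching y values: 0 (1 points).
  x = 10: rhs = 7, matching y values: 8, 11 (2 points).
  x = 11: rhs = 17, matching y values: 6, 13 (2 points).
  x = 12: rhs = 17, matching y values: 6, 13 (2 points).
  x = 13: rhs = 13, matching y values: none (0 points).
  x = 14: rhs = 11, matching y values: 7, 12 (2 points).
  x = 15: rhs = 17, matching y values: 6, 13 (2 points).
  x = 16: rhs = 18, matching y values: none (0 points).
  x = 17: rhs = 1, matching y values: 1, 18 (2 points).
  x = 18: rhs = 10, matching y values: none (0 points).
Total affine count: 23.
Full point count |E(F_19)| = 23 + 1 = 24.
Hasse bound: |24 − (19+1)| = |4| = 4 ≤ 2√19 ≈ 8.7178 ✓.


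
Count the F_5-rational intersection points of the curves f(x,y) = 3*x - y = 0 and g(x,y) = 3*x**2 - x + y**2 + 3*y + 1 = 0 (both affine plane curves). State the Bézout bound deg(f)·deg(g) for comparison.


Common zeros: {(2, 1), (4, 2)}; count = 2; Bézout bound = 2.

deg(f) = 1, deg(g) = 2, so Bézout bound = 2.
Scan x ∈ F_5. For each x, list the y ∈ F_5 with f(x, y) ≡ 0 and those with g(x, y) ≡ 0 (mod 5); the common zeros in that column are the intersection.
  x = 0: f ≡ 0 at y ∈ {0}; g ≡ 0 at y ∈ {1}; common: ∅.
  x = 1: f ≡ 0 at y ∈ {3}; g ≡ 0 at y ∈ ∅; common: ∅.
  x = 2: f ≡ 0 at y ∈ {1}; g ≡ 0 at y ∈ {1}; common: {1}.
  x = 3: f ≡ 0 at y ∈ {4}; g ≡ 0 at y ∈ {0, 2}; common: ∅.
  x = 4: f ≡ 0 at y ∈ {2}; g ≡ 0 at y ∈ {0, 2}; common: {2}.
Collecting: common zeros = {(2, 1), (4, 2)}, so the count is 2.
Comparison with the Bézout bound: 2 ≤ 2 = deg(f)·deg(g), as expected for curves with no common component (the bound is attained).


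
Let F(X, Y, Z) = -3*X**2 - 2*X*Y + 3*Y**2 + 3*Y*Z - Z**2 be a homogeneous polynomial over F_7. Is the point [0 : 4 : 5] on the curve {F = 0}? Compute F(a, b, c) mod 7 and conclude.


F(0,4,5) ≡ 6 (mod 7); P is NOT on the curve.

Evaluate F(0, 4, 5) term-by-term (mod 7).
  -3*X**2 ↦ -3·0·1·1 = 0
  -2*X*Y ↦ -2·0·4·1 = 0
  3*Y**2 ↦ 3·1·16·1 = 48
  3*Y*Z ↦ 3·1·4·5 = 60
  -Z**2 ↦ -1·1·1·25 = -25
Sum: F(0, 4, 5) = (0) + (0) + (48) + (60) + (-25) = 83.
Reducing mod 7: 83 ≡ 6 (mod 7).
Since F(a, b, c) ≡ 6 ≠ 0 (mod 7), P does NOT lie on the curve.


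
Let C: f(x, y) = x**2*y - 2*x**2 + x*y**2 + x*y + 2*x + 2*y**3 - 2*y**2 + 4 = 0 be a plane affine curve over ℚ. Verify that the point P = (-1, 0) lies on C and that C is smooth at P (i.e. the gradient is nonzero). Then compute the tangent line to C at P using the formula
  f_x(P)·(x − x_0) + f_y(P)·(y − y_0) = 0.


Tangent line at P: 6*x + 6 = 0.

Step 1: f(-1, 0) = 0, so P lies on C.
Step 2: partial derivatives
  f_x(x, y) = 2*x*y - 4*x + y**2 + y + 2, f_y(x, y) = x**2 + 2*x*y + x + 6*y**2 - 4*y.
  f_x(P) = 6, f_y(P) = 0 (gradient nonzero, so P is smooth).
Step 3: tangent line at P: 6·(x − -1) + 0·(y − 0) = 0.
Expanding: 6*x + 6 = 0.


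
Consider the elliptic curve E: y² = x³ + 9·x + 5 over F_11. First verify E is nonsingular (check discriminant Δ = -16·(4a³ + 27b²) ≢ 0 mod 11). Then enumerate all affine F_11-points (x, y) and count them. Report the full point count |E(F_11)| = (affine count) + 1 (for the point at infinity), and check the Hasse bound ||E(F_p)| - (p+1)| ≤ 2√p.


Affine points = {(0, 4), (0, 7), (1, 2), (1, 9), (2, 3), (2, 8), (3, 2), (3, 9), (6, 0), (7, 2), (7, 9), (9, 1), (9, 10)}; affine count = 13; |E(F_11)| = 14.

Discriminant check: Δ ∝ 4a³ + 27b² = 4·9³ + 27·5² = 4·729 + 27·25 ≡ 5 (mod 11). Nonzero ⇒ E is nonsingular.
For each x ∈ F_11, compute rhs = x³ + 9·x + 5 mod 11, then count y ∈ F_11 with y² ≡ rhs.
  x = 0: rhs = 5, matching y values: 4, 7 (2 points).
  x = 1: rhs = 4, matching y values: 2, 9 (2 points).
  x = 2: rhs = 9, matching y values: 3, 8 (2 points).
  x = 3: rhs = 4, matching y values: 2, 9 (2 points).
  x = 4: rhs = 6, matching y values: none (0 points).
  x = 5: rhs = 10, matching y values: none (0 points).
  x = 6: rhs = 0, matching y values: 0 (1 points).
  x = 7: rhs = 4, matching y values: 2, 9 (2 points).
  x = 8: rhs = 6, matching y values: none (0 points).
  x = 9: rhs = 1, matching y values: 1, 10 (2 points).
  x = 10: rhs = 6, matching y values: none (0 points).
Total affine count: 13.
Full point count |E(F_11)| = 13 + 1 = 14.
Hasse bound: |14 − (11+1)| = |2| = 2 ≤ 2√11 ≈ 6.6332 ✓.


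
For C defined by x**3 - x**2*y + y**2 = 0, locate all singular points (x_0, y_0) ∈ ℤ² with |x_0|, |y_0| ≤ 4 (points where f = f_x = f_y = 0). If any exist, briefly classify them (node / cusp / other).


Singular points: {(0, 0)}; classification: cusp.

Compute partial derivatives:
  f_x = 3*x**2 - 2*x*y.
  f_y = -x**2 + 2*y.
Scan x_0 ∈ {−4, ..., 4}. For each x_0, f_y(x_0, y) is a polynomial in y; find its integer roots y ∈ {−4, ..., 4}, then test f_x and f at those candidates.
  x = -4: f_y(-4, y) = 2*y - 16; no integer root y with |y| ≤ 4.
  x = -3: f_y(-3, y) = 2*y - 9; no integer root y with |y| ≤ 4.
  x = -2: f_y(-2, y) = 2*y - 4; vanishes at y ∈ {2}. (-2, 2): f_x = 20 ≠ 0.
  x = -1: f_y(-1, y) = 2*y - 1; no integer root y with |y| ≤ 4.
  x = 0: f_y(0, y) = 2*y; vanishes at y ∈ {0}. (0, 0): f_x = 0, f = 0 — SINGULAR.
  x = 1: f_y(1, y) = 2*y - 1; no integer root y with |y| ≤ 4.
  x = 2: f_y(2, y) = 2*y - 4; vanishes at y ∈ {2}. (2, 2): f_x = 4 ≠ 0.
  x = 3: f_y(3, y) = 2*y - 9; no integer root y with |y| ≤ 4.
  x = 4: f_y(4, y) = 2*y - 16; no integer root y with |y| ≤ 4.
Only singular point on the grid: (0, 0).
Classify: substitute x = 0 + u, y = 0 + v and expand: f = u**3 - u**2*v + v**2.
No constant or linear terms (consistent with a singular point). Quadratic part: v**2. Cubic part: u**3 - u**2*v.
The quadratic part v**2 is a perfect square, so there is a single (double) tangent line v = 0, i.e. y = 0. Restricting the cubic part to that line (v = 0) leaves u**3 ≠ 0, so f is not divisible by v and the branch is v² ≈ -u**3 to lowest order — this is a cusp.
Classification: cusp.


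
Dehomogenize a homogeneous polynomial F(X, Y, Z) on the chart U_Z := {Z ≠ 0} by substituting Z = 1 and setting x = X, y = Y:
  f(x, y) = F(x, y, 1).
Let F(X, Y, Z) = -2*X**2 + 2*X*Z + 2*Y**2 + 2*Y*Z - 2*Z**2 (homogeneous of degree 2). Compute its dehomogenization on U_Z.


f(x, y) = -2*x**2 + 2*x + 2*y**2 + 2*y - 2

On U_Z we set Z = 1. Each monomial c·X^i·Y^j·Z^k in F becomes c·x^i·y^j·1^k = c·x^i·y^j.
Substituting Z = 1: F(X, Y, 1) = -2*x**2 + 2*x + 2*y**2 + 2*y - 2.
Note: deg(f) ≤ deg(F) = 2; strict inequality happens when F is divisible by Z (lost terms).


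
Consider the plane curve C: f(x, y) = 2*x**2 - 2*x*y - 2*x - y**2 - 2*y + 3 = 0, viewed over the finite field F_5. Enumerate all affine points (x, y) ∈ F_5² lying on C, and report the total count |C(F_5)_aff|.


Affine F_5-points: {(0, 1), (0, 2), (2, 1), (2, 3), (3, 0), (3, 2)}; count = 6.

For each of the 25 pairs (x, y) ∈ F_5², evaluate f(x, y) mod 5. Record the zeros.
  x = 0: [0↦3, 1↦0, 2↦0, 3↦3, 4↦4]  zeros at y ∈ {1, 2}
  x = 1: [0↦3, 1↦3, 2↦1, 3↦2, 4↦1]  zeros at y ∈ ∅
  x = 2: [0↦2, 1↦0, 2↦1, 3↦0, 4↦2]  zeros at y ∈ {1, 3}
  x = 3: [0↦0, 1↦1, 2↦0, 3↦2, 4↦2]  zeros at y ∈ {0, 2}
  x = 4: [0↦2, 1↦1, 2↦3, 3↦3, 4↦1]  zeros at y ∈ ∅
Collecting zeros: affine points = {(0, 1), (0, 2), (2, 1), (2, 3), (3, 0), (3, 2)}.
Total count |C(F_5)_aff| = 6.


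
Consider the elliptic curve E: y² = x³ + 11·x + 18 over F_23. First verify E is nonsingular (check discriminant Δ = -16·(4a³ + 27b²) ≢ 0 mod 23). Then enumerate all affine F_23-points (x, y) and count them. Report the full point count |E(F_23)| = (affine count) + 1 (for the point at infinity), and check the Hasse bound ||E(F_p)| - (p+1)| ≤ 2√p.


Affine points = {(0, 8), (0, 15), (2, 5), (2, 18), (3, 3), (3, 20), (6, 1), (6, 22), (7, 1), (7, 22), (9, 8), (9, 15), (10, 1), (10, 22), (13, 9), (13, 14), (14, 8), (14, 15), (15, 4), (15, 19), (16, 9), (16, 14), (17, 9), (17, 14), (19, 5), (19, 18), (20, 2), (20, 21), (22, 11), (22, 12)}; affine count = 30; |E(F_23)| = 31.

Discriminant check: Δ ∝ 4a³ + 27b² = 4·11³ + 27·18² = 4·1331 + 27·324 ≡ 19 (mod 23). Nonzero ⇒ E is nonsingular.
For each x ∈ F_23, compute rhs = x³ + 11·x + 18 mod 23, then count y ∈ F_23 with y² ≡ rhs.
  x = 0: rhs = 18, matching y values: 8, 15 (2 points).
  x = 1: rhs = 7, matching y values: none (0 points).
  x = 2: rhs = 2, matching y values: 5, 18 (2 points).
  x = 3: rhs = 9, matching y values: 3, 20 (2 points).
  x = 4: rhs = 11, matching y values: none (0 points).
  x = 5: rhs = 14, matching y values: none (0 points).
  x = 6: rhs = 1, matching y values: 1, 22 (2 points).
  x = 7: rhs = 1, matching y values: 1, 22 (2 points).
  x = 8: rhs = 20, matching y values: none (0 points).
  x = 9: rhs = 18, matching y values: 8, 15 (2 points).
  x = 10: rhs = 1, matching y values: 1, 22 (2 points).
  x = 11: rhs = 21, matching y values: none (0 points).
  x = 12: rhs = 15, matching y values: none (0 points).
  x = 13: rhs = 12, matching y values: 9, 14 (2 points).
  x = 14: rhs = 18, matching y values: 8, 15 (2 points).
  x = 15: rhs = 16, matching y values: 4, 19 (2 points).
  x = 16: rhs = 12, matching y values: 9, 14 (2 points).
  x = 17: rhs = 12, matching y values: 9, 14 (2 points).
  x = 18: rhs = 22, matching y values: none (0 points).
  x = 19: rhs = 2, matching y values: 5, 18 (2 points).
  x = 20: rhs = 4, matching y values: 2, 21 (2 points).
  x = 21: rhs = 11, matching y values: none (0 points).
  x = 22: rhs = 6, matching y values: 11, 12 (2 points).
Total affine count: 30.
Full point count |E(F_23)| = 30 + 1 = 31.
Hasse bound: |31 − (23+1)| = |7| = 7 ≤ 2√23 ≈ 9.5917 ✓.


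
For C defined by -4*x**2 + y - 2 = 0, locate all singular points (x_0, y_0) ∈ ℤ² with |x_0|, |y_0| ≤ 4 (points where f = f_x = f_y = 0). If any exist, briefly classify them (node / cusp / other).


No singular points in the scanned grid; C is smooth there.

Compute partial derivatives:
  f_x = -8*x.
  f_y = 1.
f_y = 1 is a nonzero constant, so f_y never vanishes: no point (x, y) can satisfy f = f_x = f_y = 0. In particular no (x, y) ∈ {−4, ..., 4}² is singular; the curve is smooth.


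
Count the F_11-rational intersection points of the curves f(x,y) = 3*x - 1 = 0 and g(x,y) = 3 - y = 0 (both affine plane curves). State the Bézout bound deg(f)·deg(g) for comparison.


Common zeros: {(4, 3)}; count = 1; Bézout bound = 1.

deg(f) = 1, deg(g) = 1, so Bézout bound = 1.
Scan x ∈ F_11. For each x, list the y ∈ F_11 with f(x, y) ≡ 0 and those with g(x, y) ≡ 0 (mod 11); the common zeros in that column are the intersection.
  x = 0: f ≡ 0 at y ∈ ∅; g ≡ 0 at y ∈ {3}; common: ∅.
  x = 1: f ≡ 0 at y ∈ ∅; g ≡ 0 at y ∈ {3}; common: ∅.
  x = 2: f ≡ 0 at y ∈ ∅; g ≡ 0 at y ∈ {3}; common: ∅.
  x = 3: f ≡ 0 at y ∈ ∅; g ≡ 0 at y ∈ {3}; common: ∅.
  x = 4: f ≡ 0 at y ∈ {0, 1, 2, 3, 4, 5, 6, 7, 8, 9, 10}; g ≡ 0 at y ∈ {3}; common: {3}.
  x = 5: f ≡ 0 at y ∈ ∅; g ≡ 0 at y ∈ {3}; common: ∅.
  x = 6: f ≡ 0 at y ∈ ∅; g ≡ 0 at y ∈ {3}; common: ∅.
  x = 7: f ≡ 0 at y ∈ ∅; g ≡ 0 at y ∈ {3}; common: ∅.
  x = 8: f ≡ 0 at y ∈ ∅; g ≡ 0 at y ∈ {3}; common: ∅.
  x = 9: f ≡ 0 at y ∈ ∅; g ≡ 0 at y ∈ {3}; common: ∅.
  x = 10: f ≡ 0 at y ∈ ∅; g ≡ 0 at y ∈ {3}; common: ∅.
Collecting: common zeros = {(4, 3)}, so the count is 1.
Comparison with the Bézout bound: 1 ≤ 1 = deg(f)·deg(g), as expected for curves with no common component (the bound is attained).


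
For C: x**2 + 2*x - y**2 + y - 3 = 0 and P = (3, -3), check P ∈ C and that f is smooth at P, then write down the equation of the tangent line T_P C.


Tangent line at P: 8*x + 7*y - 3 = 0.

Step 1: f(3, -3) = 0, so P lies on C.
Step 2: partial derivatives
  f_x(x, y) = 2*x + 2, f_y(x, y) = 1 - 2*y.
  f_x(P) = 8, f_y(P) = 7 (gradient nonzero, so P is smooth).
Step 3: tangent line at P: 8·(x − 3) + 7·(y − -3) = 0.
Expanding: 8*x + 7*y - 3 = 0.


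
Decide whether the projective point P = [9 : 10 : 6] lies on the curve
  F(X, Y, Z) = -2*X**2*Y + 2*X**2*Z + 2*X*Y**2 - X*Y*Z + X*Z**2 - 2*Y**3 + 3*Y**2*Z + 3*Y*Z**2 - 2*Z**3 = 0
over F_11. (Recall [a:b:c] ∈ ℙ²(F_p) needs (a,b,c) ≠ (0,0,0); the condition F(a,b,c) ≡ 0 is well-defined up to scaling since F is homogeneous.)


F(9,10,6) ≡ 9 (mod 11); P is NOT on the curve.

Evaluate F(9, 10, 6) term-by-term (mod 11).
  -2*X**2*Y ↦ -2·81·10·1 = -1620
  2*X**2*Z ↦ 2·81·1·6 = 972
  2*X*Y**2 ↦ 2·9·100·1 = 1800
  -X*Y*Z ↦ -1·9·10·6 = -540
  X*Z**2 ↦ 1·9·1·36 = 324
  -2*Y**3 ↦ -2·1·1000·1 = -2000
  3*Y**2*Z ↦ 3·1·100·6 = 1800
  3*Y*Z**2 ↦ 3·1·10·36 = 1080
  -2*Z**3 ↦ -2·1·1·216 = -432
Sum: F(9, 10, 6) = (-1620) + (972) + (1800) + (-540) + (324) + (-2000) + (1800) + (1080) + (-432) = 1384.
Reducing mod 11: 1384 ≡ 9 (mod 11).
Since F(a, b, c) ≡ 9 ≠ 0 (mod 11), P does NOT lie on the curve.


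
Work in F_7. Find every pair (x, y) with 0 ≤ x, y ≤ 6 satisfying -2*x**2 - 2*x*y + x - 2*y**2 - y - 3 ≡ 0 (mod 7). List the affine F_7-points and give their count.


Affine F_7-points: {(2, 3), (2, 5), (4, 1), (4, 5), (6, 1), (6, 3)}; count = 6.

For each of the 49 pairs (x, y) ∈ F_7², evaluate f(x, y) mod 7. Record the zeros.
  x = 0: [0↦4, 1↦1, 2↦1, 3↦4, 4↦3, 5↦5, 6↦3]  zeros at y ∈ ∅
  x = 1: [0↦3, 1↦5, 2↦3, 3↦4, 4↦1, 5↦1, 6↦4]  zeros at y ∈ ∅
  x = 2: [0↦5, 1↦5, 2↦1, 3↦0, 4↦2, 5↦0, 6↦1]  zeros at y ∈ {3, 5}
  x = 3: [0↦3, 1↦1, 2↦2, 3↦6, 4↦6, 5↦2, 6↦1]  zeros at y ∈ ∅
  x = 4: [0↦4, 1↦0, 2↦6, 3↦1, 4↦6, 5↦0, 6↦4]  zeros at y ∈ {1, 5}
  x = 5: [0↦1, 1↦2, 2↦6, 3↦6, 4↦2, 5↦1, 6↦3]  zeros at y ∈ ∅
  x = 6: [0↦1, 1↦0, 2↦2, 3↦0, 4↦1, 5↦5, 6↦5]  zeros at y ∈ {1, 3}
Collecting zeros: affine points = {(2, 3), (2, 5), (4, 1), (4, 5), (6, 1), (6, 3)}.
Total count |C(F_7)_aff| = 6.


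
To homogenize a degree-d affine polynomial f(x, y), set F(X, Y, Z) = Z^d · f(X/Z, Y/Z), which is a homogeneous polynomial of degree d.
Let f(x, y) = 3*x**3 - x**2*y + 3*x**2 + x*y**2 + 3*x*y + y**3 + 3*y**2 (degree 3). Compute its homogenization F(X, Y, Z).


F(X, Y, Z) = 3*X**3 - X**2*Y + 3*X**2*Z + X*Y**2 + 3*X*Y*Z + Y**3 + 3*Y**2*Z

deg(f) = 3.
Substitute x = X/Z, y = Y/Z into f, then multiply by Z^3.
  monomial 3·x^3·y^0 ↦ 3·X^3·Y^0·Z^0.
  monomial -1·x^2·y^1 ↦ -1·X^2·Y^1·Z^0.
  monomial 3·x^2·y^0 ↦ 3·X^2·Y^0·Z^1.
  monomial 1·x^1·y^2 ↦ 1·X^1·Y^2·Z^0.
  monomial 3·x^1·y^1 ↦ 3·X^1·Y^1·Z^1.
  monomial 1·x^0·y^3 ↦ 1·X^0·Y^3·Z^0.
  monomial 3·x^0·y^2 ↦ 3·X^0·Y^2·Z^1.
Collecting: F(X, Y, Z) = 3*X**3 - X**2*Y + 3*X**2*Z + X*Y**2 + 3*X*Y*Z + Y**3 + 3*Y**2*Z.


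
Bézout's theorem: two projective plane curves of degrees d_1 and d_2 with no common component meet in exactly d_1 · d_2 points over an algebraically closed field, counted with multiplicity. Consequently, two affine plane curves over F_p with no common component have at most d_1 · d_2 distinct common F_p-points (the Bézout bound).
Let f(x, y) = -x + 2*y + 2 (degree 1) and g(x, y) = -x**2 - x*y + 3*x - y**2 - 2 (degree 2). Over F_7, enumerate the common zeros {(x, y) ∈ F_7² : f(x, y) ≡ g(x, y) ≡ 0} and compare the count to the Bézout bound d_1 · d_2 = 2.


Common zeros: {(2, 0)}; count = 1; Bézout bound = 2.

deg(f) = 1, deg(g) = 2, so Bézout bound = 2.
Scan x ∈ F_7. For each x, list the y ∈ F_7 with f(x, y) ≡ 0 and those with g(x, y) ≡ 0 (mod 7); the common zeros in that column are the intersection.
  x = 0: f ≡ 0 at y ∈ {6}; g ≡ 0 at y ∈ ∅; common: ∅.
  x = 1: f ≡ 0 at y ∈ {3}; g ≡ 0 at y ∈ {0, 6}; common: ∅.
  x = 2: f ≡ 0 at y ∈ {0}; g ≡ 0 at y ∈ {0, 5}; common: {0}.
  x = 3: f ≡ 0 at y ∈ {4}; g ≡ 0 at y ∈ {5, 6}; common: ∅.
  x = 4: f ≡ 0 at y ∈ {1}; g ≡ 0 at y ∈ ∅; common: ∅.
  x = 5: f ≡ 0 at y ∈ {5}; g ≡ 0 at y ∈ ∅; common: ∅.
  x = 6: f ≡ 0 at y ∈ {2}; g ≡ 0 at y ∈ ∅; common: ∅.
Collecting: common zeros = {(2, 0)}, so the count is 1.
Comparison with the Bézout bound: 1 ≤ 2 = deg(f)·deg(g), as expected for curves with no common component (the affine F_7-count falls short of the bound because intersections may lie at infinity, over extension fields, or carry multiplicity).


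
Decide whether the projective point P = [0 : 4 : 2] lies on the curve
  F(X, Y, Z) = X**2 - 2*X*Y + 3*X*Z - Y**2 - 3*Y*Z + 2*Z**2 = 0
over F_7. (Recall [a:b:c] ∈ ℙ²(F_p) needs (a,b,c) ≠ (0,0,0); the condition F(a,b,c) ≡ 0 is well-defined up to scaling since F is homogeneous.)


F(0,4,2) ≡ 3 (mod 7); P is NOT on the curve.

Evaluate F(0, 4, 2) term-by-term (mod 7).
  X**2 ↦ 1·0·1·1 = 0
  -2*X*Y ↦ -2·0·4·1 = 0
  3*X*Z ↦ 3·0·1·2 = 0
  -Y**2 ↦ -1·1·16·1 = -16
  -3*Y*Z ↦ -3·1·4·2 = -24
  2*Z**2 ↦ 2·1·1·4 = 8
Sum: F(0, 4, 2) = (0) + (0) + (0) + (-16) + (-24) + (8) = -32.
Reducing mod 7: -32 ≡ 3 (mod 7).
Since F(a, b, c) ≡ 3 ≠ 0 (mod 7), P does NOT lie on the curve.


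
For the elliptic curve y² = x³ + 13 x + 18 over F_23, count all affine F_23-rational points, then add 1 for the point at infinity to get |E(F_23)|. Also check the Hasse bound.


Affine points = {(0, 8), (0, 15), (1, 3), (1, 20), (2, 11), (2, 12), (5, 1), (5, 22), (6, 6), (6, 17), (8, 6), (8, 17), (9, 6), (9, 17), (12, 4), (12, 19), (14, 0), (15, 0), (17, 0), (18, 9), (18, 14), (22, 2), (22, 21)}; affine count = 23; |E(F_23)| = 24.

Discriminant check: Δ ∝ 4a³ + 27b² = 4·13³ + 27·18² = 4·2197 + 27·324 ≡ 10 (mod 23). Nonzero ⇒ E is nonsingular.
For each x ∈ F_23, compute rhs = x³ + 13·x + 18 mod 23, then count y ∈ F_23 with y² ≡ rhs.
  x = 0: rhs = 18, matching y values: 8, 15 (2 points).
  x = 1: rhs = 9, matching y values: 3, 20 (2 points).
  x = 2: rhs = 6, matching y values: 11, 12 (2 points).
  x = 3: rhs = 15, matching y values: none (0 points).
  x = 4: rhs = 19, matching y values: none (0 points).
  x = 5: rhs = 1, matching y values: 1, 22 (2 points).
  x = 6: rhs = 13, matching y values: 6, 17 (2 points).
  x = 7: rhs = 15, matching y values: none (0 points).
  x = 8: rhs = 13, matching y values: 6, 17 (2 points).
  x = 9: rhs = 13, matching y values: 6, 17 (2 points).
  x = 10: rhs = 21, matching y values: none (0 points).
  x = 11: rhs = 20, matching y values: none (0 points).
  x = 12: rhs = 16, matching y values: 4, 19 (2 points).
  x = 13: rhs = 15, matching y values: none (0 points).
  x = 14: rhs = 0, matching y values: 0 (1 points).
  x = 15: rhs = 0, matching y values: 0 (1 points).
  x = 16: rhs = 21, matching y values: none (0 points).
  x = 17: rhs = 0, matching y values: 0 (1 points).
  x = 18: rhs = 12, matching y values: 9, 14 (2 points).
  x = 19: rhs = 17, matching y values: none (0 points).
  x = 20: rhs = 21, matching y values: none (0 points).
  x = 21: rhs = 7, matching y values: none (0 points).
  x = 22: rhs = 4, matching y values: 2, 21 (2 points).
Total affine count: 23.
Full point count |E(F_23)| = 23 + 1 = 24.
Hasse bound: |24 − (23+1)| = |0| = 0 ≤ 2√23 ≈ 9.5917 ✓.


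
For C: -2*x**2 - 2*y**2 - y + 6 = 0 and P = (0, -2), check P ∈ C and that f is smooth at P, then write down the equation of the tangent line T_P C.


Tangent line at P: 7*y + 14 = 0.

Step 1: f(0, -2) = 0, so P lies on C.
Step 2: partial derivatives
  f_x(x, y) = -4*x, f_y(x, y) = -4*y - 1.
  f_x(P) = 0, f_y(P) = 7 (gradient nonzero, so P is smooth).
Step 3: tangent line at P: 0·(x − 0) + 7·(y − -2) = 0.
Expanding: 7*y + 14 = 0.


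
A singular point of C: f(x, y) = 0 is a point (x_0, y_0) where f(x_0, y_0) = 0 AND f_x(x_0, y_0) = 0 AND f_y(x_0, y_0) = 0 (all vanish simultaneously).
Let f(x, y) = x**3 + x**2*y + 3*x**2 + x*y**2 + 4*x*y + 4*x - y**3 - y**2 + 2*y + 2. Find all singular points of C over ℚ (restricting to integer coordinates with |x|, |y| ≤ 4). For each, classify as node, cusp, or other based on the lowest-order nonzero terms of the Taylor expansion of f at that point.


Singular points: {(-1, -1)}; classification: node.

Compute partial derivatives:
  f_x = 3*x**2 + 2*x*y + 6*x + y**2 + 4*y + 4.
  f_y = x**2 + 2*x*y + 4*x - 3*y**2 - 2*y + 2.
Scan x_0 ∈ {−4, ..., 4}. For each x_0, f_y(x_0, y) is a polynomial in y; find its integer roots y ∈ {−4, ..., 4}, then test f_x and f at those candidates.
  x = -4: f_y(-4, y) = -3*y**2 - 10*y + 2; no integer root y with |y| ≤ 4.
  x = -3: f_y(-3, y) = -3*y**2 - 8*y - 1; no integer root y with |y| ≤ 4.
  x = -2: f_y(-2, y) = -3*y**2 - 6*y - 2; no integer root y with |y| ≤ 4.
  x = -1: f_y(-1, y) = -3*y**2 - 4*y - 1; vanishes at y ∈ {-1}. (-1, -1): f_x = 0, f = 0 — SINGULAR.
  x = 0: f_y(0, y) = -3*y**2 - 2*y + 2; no integer root y with |y| ≤ 4.
  x = 1: f_y(1, y) = 7 - 3*y**2; no integer root y with |y| ≤ 4.
  x = 2: f_y(2, y) = -3*y**2 + 2*y + 14; no integer root y with |y| ≤ 4.
  x = 3: f_y(3, y) = -3*y**2 + 4*y + 23; no integer root y with |y| ≤ 4.
  x = 4: f_y(4, y) = -3*y**2 + 6*y + 34; no integer root y with |y| ≤ 4.
Only singular point on the grid: (-1, -1).
Classify: substitute x = -1 + u, y = -1 + v and expand: f = u**3 + u**2*v - u**2 + u*v**2 - v**3 + v**2.
No constant or linear terms (consistent with a singular point). Quadratic part: -u**2 + v**2. Cubic part: u**3 + u**2*v + u*v**2 - v**3.
The quadratic part v**2 - u**2 = (v − u)(v + u) splits into two distinct linear factors, so there are two distinct tangent lines y − -1 = ±(x − -1) — this is a node (ordinary double point).
Classification: node.


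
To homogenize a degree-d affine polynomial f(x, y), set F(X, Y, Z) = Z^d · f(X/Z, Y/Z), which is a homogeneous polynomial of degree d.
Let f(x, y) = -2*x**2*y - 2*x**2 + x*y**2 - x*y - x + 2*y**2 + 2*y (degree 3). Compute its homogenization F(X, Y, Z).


F(X, Y, Z) = -2*X**2*Y - 2*X**2*Z + X*Y**2 - X*Y*Z - X*Z**2 + 2*Y**2*Z + 2*Y*Z**2

deg(f) = 3.
Substitute x = X/Z, y = Y/Z into f, then multiply by Z^3.
  monomial -2·x^2·y^1 ↦ -2·X^2·Y^1·Z^0.
  monomial -2·x^2·y^0 ↦ -2·X^2·Y^0·Z^1.
  monomial 1·x^1·y^2 ↦ 1·X^1·Y^2·Z^0.
  monomial -1·x^1·y^1 ↦ -1·X^1·Y^1·Z^1.
  monomial -1·x^1·y^0 ↦ -1·X^1·Y^0·Z^2.
  monomial 2·x^0·y^2 ↦ 2·X^0·Y^2·Z^1.
  monomial 2·x^0·y^1 ↦ 2·X^0·Y^1·Z^2.
Collecting: F(X, Y, Z) = -2*X**2*Y - 2*X**2*Z + X*Y**2 - X*Y*Z - X*Z**2 + 2*Y**2*Z + 2*Y*Z**2.


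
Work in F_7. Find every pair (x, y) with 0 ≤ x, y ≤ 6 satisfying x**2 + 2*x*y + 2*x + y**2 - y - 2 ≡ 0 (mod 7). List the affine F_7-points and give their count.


Affine F_7-points: {(0, 2), (0, 6), (1, 2), (1, 4), (3, 4), (3, 5), (6, 5)}; count = 7.

For each of the 49 pairs (x, y) ∈ F_7², evaluate f(x, y) mod 7. Record the zeros.
  x = 0: [0↦5, 1↦5, 2↦0, 3↦4, 4↦3, 5↦4, 6↦0]  zeros at y ∈ {2, 6}
  x = 1: [0↦1, 1↦3, 2↦0, 3↦6, 4↦0, 5↦3, 6↦1]  zeros at y ∈ {2, 4}
  x = 2: [0↦6, 1↦3, 2↦2, 3↦3, 4↦6, 5↦4, 6↦4]  zeros at y ∈ ∅
  x = 3: [0↦6, 1↦5, 2↦6, 3↦2, 4↦0, 5↦0, 6↦2]  zeros at y ∈ {4, 5}
  x = 4: [0↦1, 1↦2, 2↦5, 3↦3, 4↦3, 5↦5, 6↦2]  zeros at y ∈ ∅
  x = 5: [0↦5, 1↦1, 2↦6, 3↦6, 4↦1, 5↦5, 6↦4]  zeros at y ∈ ∅
  x = 6: [0↦4, 1↦2, 2↦2, 3↦4, 4↦1, 5↦0, 6↦1]  zeros at y ∈ {5}
Collecting zeros: affine points = {(0, 2), (0, 6), (1, 2), (1, 4), (3, 4), (3, 5), (6, 5)}.
Total count |C(F_7)_aff| = 7.


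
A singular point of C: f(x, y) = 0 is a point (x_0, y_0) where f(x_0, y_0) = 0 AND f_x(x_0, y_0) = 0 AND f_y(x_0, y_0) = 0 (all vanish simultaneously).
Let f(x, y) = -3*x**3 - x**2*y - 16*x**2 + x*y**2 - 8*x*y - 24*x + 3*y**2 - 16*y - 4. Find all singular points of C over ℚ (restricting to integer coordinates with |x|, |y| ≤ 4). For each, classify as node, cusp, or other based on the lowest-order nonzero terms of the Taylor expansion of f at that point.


Singular points: {(-2, 2)}; classification: cusp.

Compute partial derivatives:
  f_x = -9*x**2 - 2*x*y - 32*x + y**2 - 8*y - 24.
  f_y = -x**2 + 2*x*y - 8*x + 6*y - 16.
Scan x_0 ∈ {−4, ..., 4}. For each x_0, f_y(x_0, y) is a polynomial in y; find its integer roots y ∈ {−4, ..., 4}, then test f_x and f at those candidates.
  x = -4: f_y(-4, y) = -2*y; vanishes at y ∈ {0}. (-4, 0): f_x = -40 ≠ 0.
  x = -3: f_y(-3, y) = -1; no integer root y with |y| ≤ 4.
  x = -2: f_y(-2, y) = 2*y - 4; vanishes at y ∈ {2}. (-2, 2): f_x = 0, f = 0 — SINGULAR.
  x = -1: f_y(-1, y) = 4*y - 9; no integer root y with |y| ≤ 4.
  x = 0: f_y(0, y) = 6*y - 16; no integer root y with |y| ≤ 4.
  x = 1: f_y(1, y) = 8*y - 25; no integer root y with |y| ≤ 4.
  x = 2: f_y(2, y) = 10*y - 36; no integer root y with |y| ≤ 4.
  x = 3: f_y(3, y) = 12*y - 49; no integer root y with |y| ≤ 4.
  x = 4: f_y(4, y) = 14*y - 64; no integer root y with |y| ≤ 4.
Only singular point on the grid: (-2, 2).
Classify: substitute x = -2 + u, y = 2 + v and expand: f = -3*u**3 - u**2*v + u*v**2 + v**2.
No constant or linear terms (consistent with a singular point). Quadratic part: v**2. Cubic part: -3*u**3 - u**2*v + u*v**2.
The quadratic part v**2 is a perfect square, so there is a single (double) tangent line v = 0, i.e. y = 2. Restricting the cubic part to that line (v = 0) leaves -3*u**3 ≠ 0, so f is not divisible by v and the branch is v² ≈ 3*u**3 to lowest order — this is a cusp.
Classification: cusp.


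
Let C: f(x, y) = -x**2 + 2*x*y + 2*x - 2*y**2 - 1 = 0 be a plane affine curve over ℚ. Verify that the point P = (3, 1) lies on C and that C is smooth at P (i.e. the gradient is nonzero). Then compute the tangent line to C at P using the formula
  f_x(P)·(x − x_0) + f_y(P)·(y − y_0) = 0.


Tangent line at P: -2*x + 2*y + 4 = 0.

Step 1: f(3, 1) = 0, so P lies on C.
Step 2: partial derivatives
  f_x(x, y) = -2*x + 2*y + 2, f_y(x, y) = 2*x - 4*y.
  f_x(P) = -2, f_y(P) = 2 (gradient nonzero, so P is smooth).
Step 3: tangent line at P: -2·(x − 3) + 2·(y − 1) = 0.
Expanding: -2*x + 2*y + 4 = 0.


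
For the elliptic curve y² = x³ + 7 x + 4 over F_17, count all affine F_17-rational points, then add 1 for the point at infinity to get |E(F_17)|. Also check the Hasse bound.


Affine points = {(0, 2), (0, 15), (2, 3), (2, 14), (3, 1), (3, 16), (11, 1), (11, 16), (15, 4), (15, 13), (16, 8), (16, 9)}; affine count = 12; |E(F_17)| = 13.

Discriminant check: Δ ∝ 4a³ + 27b² = 4·7³ + 27·4² = 4·343 + 27·16 ≡ 2 (mod 17). Nonzero ⇒ E is nonsingular.
For each x ∈ F_17, compute rhs = x³ + 7·x + 4 mod 17, then count y ∈ F_17 with y² ≡ rhs.
  x = 0: rhs = 4, matching y values: 2, 15 (2 points).
  x = 1: rhs = 12, matching y values: none (0 points).
  x = 2: rhs = 9, matching y values: 3, 14 (2 points).
  x = 3: rhs = 1, matching y values: 1, 16 (2 points).
  x = 4: rhs = 11, matching y values: none (0 points).
  x = 5: rhs = 11, matching y values: none (0 points).
  x = 6: rhs = 7, matching y values: none (0 points).
  x = 7: rhs = 5, matching y values: none (0 points).
  x = 8: rhs = 11, matching y values: none (0 points).
  x = 9: rhs = 14, matching y values: none (0 points).
  x = 10: rhs = 3, matching y values: none (0 points).
  x = 11: rhs = 1, matching y values: 1, 16 (2 points).
  x = 12: rhs = 14, matching y values: none (0 points).
  x = 13: rhs = 14, matching y values: none (0 points).
  x = 14: rhs = 7, matching y values: none (0 points).
  x = 15: rhs = 16, matching y values: 4, 13 (2 points).
  x = 16: rhs = 13, matching y values: 8, 9 (2 points).
Total affine count: 12.
Full point count |E(F_17)| = 12 + 1 = 13.
Hasse bound: |13 − (17+1)| = |-5| = 5 ≤ 2√17 ≈ 8.2462 ✓.


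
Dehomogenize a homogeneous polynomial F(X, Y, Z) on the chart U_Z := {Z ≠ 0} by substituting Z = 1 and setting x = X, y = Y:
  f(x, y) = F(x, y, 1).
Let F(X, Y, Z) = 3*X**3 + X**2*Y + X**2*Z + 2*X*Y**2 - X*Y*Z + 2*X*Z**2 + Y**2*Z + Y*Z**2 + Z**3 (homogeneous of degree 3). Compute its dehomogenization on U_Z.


f(x, y) = 3*x**3 + x**2*y + x**2 + 2*x*y**2 - x*y + 2*x + y**2 + y + 1

On U_Z we set Z = 1. Each monomial c·X^i·Y^j·Z^k in F becomes c·x^i·y^j·1^k = c·x^i·y^j.
Substituting Z = 1: F(X, Y, 1) = 3*x**3 + x**2*y + x**2 + 2*x*y**2 - x*y + 2*x + y**2 + y + 1.
Note: deg(f) ≤ deg(F) = 3; strict inequality happens when F is divisible by Z (lost terms).


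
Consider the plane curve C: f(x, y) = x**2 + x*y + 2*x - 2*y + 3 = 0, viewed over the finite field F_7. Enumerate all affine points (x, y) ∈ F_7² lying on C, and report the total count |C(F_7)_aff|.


Affine F_7-points: {(0, 5), (1, 6), (3, 3), (4, 4), (5, 6), (6, 3)}; count = 6.

For each of the 49 pairs (x, y) ∈ F_7², evaluate f(x, y) mod 7. Record the zeros.
  x = 0: [0↦3, 1↦1, 2↦6, 3↦4, 4↦2, 5↦0, 6↦5]  zeros at y ∈ {5}
  x = 1: [0↦6, 1↦5, 2↦4, 3↦3, 4↦2, 5↦1, 6↦0]  zeros at y ∈ {6}
  x = 2: [0↦4, 1↦4, 2↦4, 3↦4, 4↦4, 5↦4, 6↦4]  zeros at y ∈ ∅
  x = 3: [0↦4, 1↦5, 2↦6, 3↦0, 4↦1, 5↦2, 6↦3]  zeros at y ∈ {3}
  x = 4: [0↦6, 1↦1, 2↦3, 3↦5, 4↦0, 5↦2, 6↦4]  zeros at y ∈ {4}
  x = 5: [0↦3, 1↦6, 2↦2, 3↦5, 4↦1, 5↦4, 6↦0]  zeros at y ∈ {6}
  x = 6: [0↦2, 1↦6, 2↦3, 3↦0, 4↦4, 5↦1, 6↦5]  zeros at y ∈ {3}
Collecting zeros: affine points = {(0, 5), (1, 6), (3, 3), (4, 4), (5, 6), (6, 3)}.
Total count |C(F_7)_aff| = 6.


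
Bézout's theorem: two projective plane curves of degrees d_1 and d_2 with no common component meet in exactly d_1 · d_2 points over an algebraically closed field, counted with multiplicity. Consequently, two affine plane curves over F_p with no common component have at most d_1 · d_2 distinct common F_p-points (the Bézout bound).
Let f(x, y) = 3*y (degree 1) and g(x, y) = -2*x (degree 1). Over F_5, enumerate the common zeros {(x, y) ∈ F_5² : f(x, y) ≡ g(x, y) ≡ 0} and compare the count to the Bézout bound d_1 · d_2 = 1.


Common zeros: {(0, 0)}; count = 1; Bézout bound = 1.

deg(f) = 1, deg(g) = 1, so Bézout bound = 1.
Scan x ∈ F_5. For each x, list the y ∈ F_5 with f(x, y) ≡ 0 and those with g(x, y) ≡ 0 (mod 5); the common zeros in that column are the intersection.
  x = 0: f ≡ 0 at y ∈ {0}; g ≡ 0 at y ∈ {0, 1, 2, 3, 4}; common: {0}.
  x = 1: f ≡ 0 at y ∈ {0}; g ≡ 0 at y ∈ ∅; common: ∅.
  x = 2: f ≡ 0 at y ∈ {0}; g ≡ 0 at y ∈ ∅; common: ∅.
  x = 3: f ≡ 0 at y ∈ {0}; g ≡ 0 at y ∈ ∅; common: ∅.
  x = 4: f ≡ 0 at y ∈ {0}; g ≡ 0 at y ∈ ∅; common: ∅.
Collecting: common zeros = {(0, 0)}, so the count is 1.
Comparison with the Bézout bound: 1 ≤ 1 = deg(f)·deg(g), as expected for curves with no common component (the bound is attained).


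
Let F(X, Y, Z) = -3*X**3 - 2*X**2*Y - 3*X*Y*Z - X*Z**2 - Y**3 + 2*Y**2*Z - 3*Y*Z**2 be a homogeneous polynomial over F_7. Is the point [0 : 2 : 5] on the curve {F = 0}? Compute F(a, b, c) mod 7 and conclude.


F(0,2,5) ≡ 1 (mod 7); P is NOT on the curve.

Evaluate F(0, 2, 5) term-by-term (mod 7).
  -3*X**3 ↦ -3·0·1·1 = 0
  -2*X**2*Y ↦ -2·0·2·1 = 0
  -3*X*Y*Z ↦ -3·0·2·5 = 0
  -X*Z**2 ↦ -1·0·1·25 = 0
  -Y**3 ↦ -1·1·8·1 = -8
  2*Y**2*Z ↦ 2·1·4·5 = 40
  -3*Y*Z**2 ↦ -3·1·2·25 = -150
Sum: F(0, 2, 5) = (0) + (0) + (0) + (0) + (-8) + (40) + (-150) = -118.
Reducing mod 7: -118 ≡ 1 (mod 7).
Since F(a, b, c) ≡ 1 ≠ 0 (mod 7), P does NOT lie on the curve.


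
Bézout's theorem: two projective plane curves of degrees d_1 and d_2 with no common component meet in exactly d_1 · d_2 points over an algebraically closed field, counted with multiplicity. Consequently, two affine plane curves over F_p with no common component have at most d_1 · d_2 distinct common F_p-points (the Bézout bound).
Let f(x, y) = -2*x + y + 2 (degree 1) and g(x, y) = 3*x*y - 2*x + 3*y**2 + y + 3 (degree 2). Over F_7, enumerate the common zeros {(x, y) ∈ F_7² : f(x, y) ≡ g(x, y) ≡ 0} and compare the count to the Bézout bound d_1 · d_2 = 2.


Common zeros: ∅; count = 0; Bézout bound = 2.

deg(f) = 1, deg(g) = 2, so Bézout bound = 2.
Scan x ∈ F_7. For each x, list the y ∈ F_7 with f(x, y) ≡ 0 and those with g(x, y) ≡ 0 (mod 7); the common zeros in that column are the intersection.
  x = 0: f ≡ 0 at y ∈ {5}; g ≡ 0 at y ∈ {1}; common: ∅.
  x = 1: f ≡ 0 at y ∈ {0}; g ≡ 0 at y ∈ {2, 6}; common: ∅.
  x = 2: f ≡ 0 at y ∈ {2}; g ≡ 0 at y ∈ ∅; common: ∅.
  x = 3: f ≡ 0 at y ∈ {4}; g ≡ 0 at y ∈ ∅; common: ∅.
  x = 4: f ≡ 0 at y ∈ {6}; g ≡ 0 at y ∈ ∅; common: ∅.
  x = 5: f ≡ 0 at y ∈ {1}; g ≡ 0 at y ∈ {0, 4}; common: ∅.
  x = 6: f ≡ 0 at y ∈ {3}; g ≡ 0 at y ∈ {5}; common: ∅.
Collecting: common zeros = ∅, so the count is 0.
Comparison with the Bézout bound: 0 ≤ 2 = deg(f)·deg(g), as expected for curves with no common component (the affine F_7-count falls short of the bound because intersections may lie at infinity, over extension fields, or carry multiplicity).


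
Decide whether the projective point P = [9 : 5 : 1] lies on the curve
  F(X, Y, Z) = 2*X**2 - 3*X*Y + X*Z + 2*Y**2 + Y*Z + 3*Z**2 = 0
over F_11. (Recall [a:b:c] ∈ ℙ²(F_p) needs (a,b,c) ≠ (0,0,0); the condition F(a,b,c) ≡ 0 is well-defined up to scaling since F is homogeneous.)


F(9,5,1) ≡ 6 (mod 11); P is NOT on the curve.

Evaluate F(9, 5, 1) term-by-term (mod 11).
  2*X**2 ↦ 2·81·1·1 = 162
  -3*X*Y ↦ -3·9·5·1 = -135
  X*Z ↦ 1·9·1·1 = 9
  2*Y**2 ↦ 2·1·25·1 = 50
  Y*Z ↦ 1·1·5·1 = 5
  3*Z**2 ↦ 3·1·1·1 = 3
Sum: F(9, 5, 1) = (162) + (-135) + (9) + (50) + (5) + (3) = 94.
Reducing mod 11: 94 ≡ 6 (mod 11).
Since F(a, b, c) ≡ 6 ≠ 0 (mod 11), P does NOT lie on the curve.


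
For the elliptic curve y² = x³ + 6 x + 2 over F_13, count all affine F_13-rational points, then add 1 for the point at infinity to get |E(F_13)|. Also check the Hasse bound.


Affine points = {(1, 3), (1, 10), (2, 3), (2, 10), (4, 5), (4, 8), (5, 1), (5, 12), (7, 6), (7, 7), (8, 4), (8, 9), (10, 3), (10, 10)}; affine count = 14; |E(F_13)| = 15.

Discriminant check: Δ ∝ 4a³ + 27b² = 4·6³ + 27·2² = 4·216 + 27·4 ≡ 10 (mod 13). Nonzero ⇒ E is nonsingular.
For each x ∈ F_13, compute rhs = x³ + 6·x + 2 mod 13, then count y ∈ F_13 with y² ≡ rhs.
  x = 0: rhs = 2, matching y values: none (0 points).
  x = 1: rhs = 9, matching y values: 3, 10 (2 points).
  x = 2: rhs = 9, matching y values: 3, 10 (2 points).
  x = 3: rhs = 8, matching y values: none (0 points).
  x = 4: rhs = 12, matching y values: 5, 8 (2 points).
  x = 5: rhs = 1, matching y values: 1, 12 (2 points).
  x = 6: rhs = 7, matching y values: none (0 points).
  x = 7: rhs = 10, matching y values: 6, 7 (2 points).
  x = 8: rhs = 3, matching y values: 4, 9 (2 points).
  x = 9: rhs = 5, matching y values: none (0 points).
  x = 10: rhs = 9, matching y values: 3, 10 (2 points).
  x = 11: rhs = 8, matching y values: none (0 points).
  x = 12: rhs = 8, matching y values: none (0 points).
Total affine count: 14.
Full point count |E(F_13)| = 14 + 1 = 15.
Hasse bound: |15 − (13+1)| = |1| = 1 ≤ 2√13 ≈ 7.2111 ✓.
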